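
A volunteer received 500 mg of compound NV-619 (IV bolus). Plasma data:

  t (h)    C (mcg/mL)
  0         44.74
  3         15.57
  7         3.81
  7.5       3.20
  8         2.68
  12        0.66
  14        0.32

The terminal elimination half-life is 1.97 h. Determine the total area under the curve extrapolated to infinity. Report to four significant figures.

Trapezoidal AUC_0→14:
  [0→3]: (44.74+15.57)/2 × 3 = 90.465
  [3→7]: (15.57+3.81)/2 × 4 = 38.76
  [7→7.5]: (3.81+3.20)/2 × 0.5 = 1.7525
  [7.5→8]: (3.20+2.68)/2 × 0.5 = 1.47
  [8→12]: (2.68+0.66)/2 × 4 = 6.68
  [12→14]: (0.66+0.32)/2 × 2 = 0.98
  Sum = 140.1075 mcg/mL·h
k_e = ln2 / t½ = 0.693147 / 1.97 = 0.3519 h^-1
Extrapolated tail: C_last / k_e = 0.32 / 0.3519 = 0.909
AUC_0→∞ = 140.1075 + 0.909 = 141.0165 mcg/mL·h

AUC = 141.0 mcg/mL·h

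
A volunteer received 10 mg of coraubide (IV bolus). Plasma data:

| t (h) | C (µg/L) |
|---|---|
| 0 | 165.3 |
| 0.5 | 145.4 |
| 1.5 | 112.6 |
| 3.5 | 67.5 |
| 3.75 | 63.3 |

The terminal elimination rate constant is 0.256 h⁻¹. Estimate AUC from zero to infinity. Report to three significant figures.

AUC = 650 µg/L·h

Trapezoidal AUC_0→3.75:
  [0→0.5]: (165.3+145.4)/2 × 0.5 = 77.675
  [0.5→1.5]: (145.4+112.6)/2 × 1 = 129.0
  [1.5→3.5]: (112.6+67.5)/2 × 2 = 180.1
  [3.5→3.75]: (67.5+63.3)/2 × 0.25 = 16.35
  Sum = 403.125 µg/L·h
Extrapolated tail: C_last / k_e = 63.3 / 0.256 = 247.266
AUC_0→∞ = 403.125 + 247.266 = 650.391 µg/L·h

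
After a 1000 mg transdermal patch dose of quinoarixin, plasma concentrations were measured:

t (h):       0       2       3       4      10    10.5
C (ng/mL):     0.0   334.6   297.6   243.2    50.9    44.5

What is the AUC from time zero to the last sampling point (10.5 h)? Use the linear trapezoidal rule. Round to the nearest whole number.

AUC = 1827 ng/mL·h

Trapezoidal AUC_0→10.5:
  [0→2]: (0.0+334.6)/2 × 2 = 334.6
  [2→3]: (334.6+297.6)/2 × 1 = 316.1
  [3→4]: (297.6+243.2)/2 × 1 = 270.4
  [4→10]: (243.2+50.9)/2 × 6 = 882.3
  [10→10.5]: (50.9+44.5)/2 × 0.5 = 23.85
  Sum = 1827.25 ng/mL·h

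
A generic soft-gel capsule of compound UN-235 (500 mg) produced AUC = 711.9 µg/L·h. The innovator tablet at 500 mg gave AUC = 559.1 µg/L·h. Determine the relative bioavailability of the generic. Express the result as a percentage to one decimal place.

F_rel = 127.3%

F_rel = (AUC_test/D_test) / (AUC_ref/D_ref)
      = (711.9/500) / (559.1/500)
      = 1.4238 / 1.1182 = 1.2733 = 127.33%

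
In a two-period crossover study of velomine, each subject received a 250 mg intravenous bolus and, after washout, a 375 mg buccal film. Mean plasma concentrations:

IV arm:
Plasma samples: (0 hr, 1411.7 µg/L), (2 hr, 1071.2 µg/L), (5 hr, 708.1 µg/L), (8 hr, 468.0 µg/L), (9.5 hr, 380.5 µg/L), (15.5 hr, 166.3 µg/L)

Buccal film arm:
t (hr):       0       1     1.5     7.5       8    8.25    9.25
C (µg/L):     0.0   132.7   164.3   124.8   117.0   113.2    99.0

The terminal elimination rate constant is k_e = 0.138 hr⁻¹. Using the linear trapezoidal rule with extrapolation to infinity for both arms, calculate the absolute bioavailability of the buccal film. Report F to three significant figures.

Trapezoidal AUC_0→15.5 (IV):
  [0→2]: (1411.7+1071.2)/2 × 2 = 2482.9
  [2→5]: (1071.2+708.1)/2 × 3 = 2668.95
  [5→8]: (708.1+468.0)/2 × 3 = 1764.15
  [8→9.5]: (468.0+380.5)/2 × 1.5 = 636.375
  [9.5→15.5]: (380.5+166.3)/2 × 6 = 1640.4
  Sum = 9192.775 µg/L·hr
IV tail: 166.3/0.138 = 1205.072; AUC_iv,0→∞ = 9192.775 + 1205.072 = 10397.847 µg/L·hr
Trapezoidal AUC_0→9.25 (buccal film):
  [0→1]: (0.0+132.7)/2 × 1 = 66.35
  [1→1.5]: (132.7+164.3)/2 × 0.5 = 74.25
  [1.5→7.5]: (164.3+124.8)/2 × 6 = 867.3
  [7.5→8]: (124.8+117.0)/2 × 0.5 = 60.45
  [8→8.25]: (117.0+113.2)/2 × 0.25 = 28.775
  [8.25→9.25]: (113.2+99.0)/2 × 1 = 106.1
  Sum = 1203.225 µg/L·hr
buccal film tail: 99.0/0.138 = 717.391; AUC_ev,0→∞ = 1203.225 + 717.391 = 1920.616 µg/L·hr
F = (AUC_ev/D_ev)/(AUC_iv/D_iv) = (1920.616/375)/(10397.847/250) = 5.12164/41.591388 = 0.1231

F = 0.123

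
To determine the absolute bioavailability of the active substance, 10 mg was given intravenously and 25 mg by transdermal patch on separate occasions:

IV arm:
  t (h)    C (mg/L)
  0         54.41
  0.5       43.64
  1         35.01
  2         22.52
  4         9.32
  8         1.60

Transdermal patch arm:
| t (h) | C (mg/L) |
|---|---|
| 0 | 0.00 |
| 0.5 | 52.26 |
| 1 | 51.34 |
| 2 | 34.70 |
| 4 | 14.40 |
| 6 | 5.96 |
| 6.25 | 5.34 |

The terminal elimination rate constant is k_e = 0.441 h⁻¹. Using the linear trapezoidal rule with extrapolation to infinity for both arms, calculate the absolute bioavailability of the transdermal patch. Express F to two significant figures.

F = 0.51

Trapezoidal AUC_0→8 (IV):
  [0→0.5]: (54.41+43.64)/2 × 0.5 = 24.5125
  [0.5→1]: (43.64+35.01)/2 × 0.5 = 19.6625
  [1→2]: (35.01+22.52)/2 × 1 = 28.765
  [2→4]: (22.52+9.32)/2 × 2 = 31.84
  [4→8]: (9.32+1.60)/2 × 4 = 21.84
  Sum = 126.62 mg/L·h
IV tail: 1.60/0.441 = 3.628; AUC_iv,0→∞ = 126.62 + 3.628 = 130.248 mg/L·h
Trapezoidal AUC_0→6.25 (transdermal patch):
  [0→0.5]: (0.00+52.26)/2 × 0.5 = 13.065
  [0.5→1]: (52.26+51.34)/2 × 0.5 = 25.9
  [1→2]: (51.34+34.70)/2 × 1 = 43.02
  [2→4]: (34.70+14.40)/2 × 2 = 49.1
  [4→6]: (14.40+5.96)/2 × 2 = 20.36
  [6→6.25]: (5.96+5.34)/2 × 0.25 = 1.4125
  Sum = 152.8575 mg/L·h
transdermal patch tail: 5.34/0.441 = 12.109; AUC_ev,0→∞ = 152.8575 + 12.109 = 164.9665 mg/L·h
F = (AUC_ev/D_ev)/(AUC_iv/D_iv) = (164.9665/25)/(130.248/10) = 6.59866/13.0248 = 0.5066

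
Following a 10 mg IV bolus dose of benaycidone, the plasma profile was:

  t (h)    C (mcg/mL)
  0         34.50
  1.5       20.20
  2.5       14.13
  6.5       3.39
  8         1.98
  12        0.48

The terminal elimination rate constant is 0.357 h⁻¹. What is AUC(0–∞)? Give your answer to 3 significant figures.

Trapezoidal AUC_0→12:
  [0→1.5]: (34.50+20.20)/2 × 1.5 = 41.025
  [1.5→2.5]: (20.20+14.13)/2 × 1 = 17.165
  [2.5→6.5]: (14.13+3.39)/2 × 4 = 35.04
  [6.5→8]: (3.39+1.98)/2 × 1.5 = 4.0275
  [8→12]: (1.98+0.48)/2 × 4 = 4.92
  Sum = 102.1775 mcg/mL·h
Extrapolated tail: C_last / k_e = 0.48 / 0.357 = 1.345
AUC_0→∞ = 102.1775 + 1.345 = 103.5225 mcg/mL·h

AUC = 104 mcg/mL·h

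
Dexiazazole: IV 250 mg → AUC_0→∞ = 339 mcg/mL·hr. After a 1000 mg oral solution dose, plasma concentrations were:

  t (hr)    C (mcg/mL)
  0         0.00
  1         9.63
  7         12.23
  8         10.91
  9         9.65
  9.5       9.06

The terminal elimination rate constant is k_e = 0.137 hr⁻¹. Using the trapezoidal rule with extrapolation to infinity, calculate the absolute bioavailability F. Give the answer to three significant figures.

F = 0.120

Trapezoidal AUC_0→9.5 (oral solution):
  [0→1]: (0.00+9.63)/2 × 1 = 4.815
  [1→7]: (9.63+12.23)/2 × 6 = 65.58
  [7→8]: (12.23+10.91)/2 × 1 = 11.57
  [8→9]: (10.91+9.65)/2 × 1 = 10.28
  [9→9.5]: (9.65+9.06)/2 × 0.5 = 4.6775
  Sum = 96.9225 mcg/mL·hr
Tail: C_last/k_e = 9.06/0.137 = 66.131
AUC_0→∞ (oral solution) = 96.9225 + 66.131 = 163.0535 mcg/mL·hr
F = (AUC_ev/D_ev)/(AUC_iv/D_iv) = (163.0535/1000)/(339/250) = 0.1630535/1.356 = 0.1202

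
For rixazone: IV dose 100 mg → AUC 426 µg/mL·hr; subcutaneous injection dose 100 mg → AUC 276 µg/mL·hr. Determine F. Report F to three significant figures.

F = 0.648

F = (AUC_ev / D_ev) / (AUC_iv / D_iv)
  = (276/100) / (426/100)
  = 2.76 / 4.26 = 0.6479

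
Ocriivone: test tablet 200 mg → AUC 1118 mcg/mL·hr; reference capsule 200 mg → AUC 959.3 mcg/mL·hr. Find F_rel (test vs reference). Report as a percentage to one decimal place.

F_rel = 116.5%

F_rel = (AUC_test/D_test) / (AUC_ref/D_ref)
      = (1118/200) / (959.3/200)
      = 5.59 / 4.7965 = 1.1654 = 116.54%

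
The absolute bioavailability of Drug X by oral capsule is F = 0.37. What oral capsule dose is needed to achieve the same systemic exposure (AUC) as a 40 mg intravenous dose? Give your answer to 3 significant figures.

D_oral = 108 mg

For equal systemic exposure: F × D_ev = D_iv
D_ev = D_iv / F = 40 / 0.37 = 108.108 mg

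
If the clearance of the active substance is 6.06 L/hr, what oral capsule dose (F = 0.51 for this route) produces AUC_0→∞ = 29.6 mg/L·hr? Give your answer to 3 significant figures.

Dose = 352 mg

Dose = CL × AUC_0→∞ / F
     = 6.06 × 29.6 / 0.51 = 351.718 mg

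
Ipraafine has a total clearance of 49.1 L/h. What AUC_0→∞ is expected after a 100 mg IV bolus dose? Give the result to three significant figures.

AUC = 2.04 mg/L·h

AUC_0→∞ = Dose_iv / CL
        = 100 / 49.1 = 2.03666 mg/L·h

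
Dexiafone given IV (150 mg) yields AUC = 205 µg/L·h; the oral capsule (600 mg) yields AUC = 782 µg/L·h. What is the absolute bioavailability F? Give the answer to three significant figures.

F = 0.954

F = (AUC_ev / D_ev) / (AUC_iv / D_iv)
  = (782/600) / (205/150)
  = 1.30333 / 1.36667 = 0.9537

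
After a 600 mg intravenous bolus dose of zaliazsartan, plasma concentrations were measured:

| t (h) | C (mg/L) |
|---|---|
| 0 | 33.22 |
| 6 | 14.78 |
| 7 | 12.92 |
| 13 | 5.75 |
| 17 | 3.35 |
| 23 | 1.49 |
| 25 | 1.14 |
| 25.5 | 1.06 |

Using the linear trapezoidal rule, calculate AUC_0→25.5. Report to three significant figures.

Trapezoidal AUC_0→25.5:
  [0→6]: (33.22+14.78)/2 × 6 = 144.0
  [6→7]: (14.78+12.92)/2 × 1 = 13.85
  [7→13]: (12.92+5.75)/2 × 6 = 56.01
  [13→17]: (5.75+3.35)/2 × 4 = 18.2
  [17→23]: (3.35+1.49)/2 × 6 = 14.52
  [23→25]: (1.49+1.14)/2 × 2 = 2.63
  [25→25.5]: (1.14+1.06)/2 × 0.5 = 0.55
  Sum = 249.76 mg/L·h

AUC = 250 mg/L·h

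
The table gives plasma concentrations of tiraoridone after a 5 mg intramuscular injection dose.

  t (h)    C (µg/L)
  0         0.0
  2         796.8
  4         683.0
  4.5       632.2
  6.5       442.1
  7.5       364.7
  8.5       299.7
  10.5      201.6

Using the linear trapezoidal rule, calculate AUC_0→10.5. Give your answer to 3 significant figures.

Trapezoidal AUC_0→10.5:
  [0→2]: (0.0+796.8)/2 × 2 = 796.8
  [2→4]: (796.8+683.0)/2 × 2 = 1479.8
  [4→4.5]: (683.0+632.2)/2 × 0.5 = 328.8
  [4.5→6.5]: (632.2+442.1)/2 × 2 = 1074.3
  [6.5→7.5]: (442.1+364.7)/2 × 1 = 403.4
  [7.5→8.5]: (364.7+299.7)/2 × 1 = 332.2
  [8.5→10.5]: (299.7+201.6)/2 × 2 = 501.3
  Sum = 4916.6 µg/L·h

AUC = 4920 µg/L·h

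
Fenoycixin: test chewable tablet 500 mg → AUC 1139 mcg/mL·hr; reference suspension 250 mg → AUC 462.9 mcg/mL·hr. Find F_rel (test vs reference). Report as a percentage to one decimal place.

F_rel = (AUC_test/D_test) / (AUC_ref/D_ref)
      = (1139/500) / (462.9/250)
      = 2.278 / 1.8516 = 1.2303 = 123.03%

F_rel = 123.0%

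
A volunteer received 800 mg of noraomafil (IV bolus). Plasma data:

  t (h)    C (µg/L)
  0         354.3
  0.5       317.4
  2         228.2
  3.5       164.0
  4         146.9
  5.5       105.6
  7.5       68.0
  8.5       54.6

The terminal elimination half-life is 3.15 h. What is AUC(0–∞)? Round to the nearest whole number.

Trapezoidal AUC_0→8.5:
  [0→0.5]: (354.3+317.4)/2 × 0.5 = 167.925
  [0.5→2]: (317.4+228.2)/2 × 1.5 = 409.2
  [2→3.5]: (228.2+164.0)/2 × 1.5 = 294.15
  [3.5→4]: (164.0+146.9)/2 × 0.5 = 77.725
  [4→5.5]: (146.9+105.6)/2 × 1.5 = 189.375
  [5.5→7.5]: (105.6+68.0)/2 × 2 = 173.6
  [7.5→8.5]: (68.0+54.6)/2 × 1 = 61.3
  Sum = 1373.275 µg/L·h
k_e = ln2 / t½ = 0.693147 / 3.15 = 0.2200 h^-1
Extrapolated tail: C_last / k_e = 54.6 / 0.22 = 248.182
AUC_0→∞ = 1373.275 + 248.182 = 1621.457 µg/L·h

AUC = 1621 µg/L·h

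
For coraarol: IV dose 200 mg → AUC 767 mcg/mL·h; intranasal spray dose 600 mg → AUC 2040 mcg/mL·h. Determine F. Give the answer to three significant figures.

F = (AUC_ev / D_ev) / (AUC_iv / D_iv)
  = (2040/600) / (767/200)
  = 3.4 / 3.835 = 0.8866

F = 0.887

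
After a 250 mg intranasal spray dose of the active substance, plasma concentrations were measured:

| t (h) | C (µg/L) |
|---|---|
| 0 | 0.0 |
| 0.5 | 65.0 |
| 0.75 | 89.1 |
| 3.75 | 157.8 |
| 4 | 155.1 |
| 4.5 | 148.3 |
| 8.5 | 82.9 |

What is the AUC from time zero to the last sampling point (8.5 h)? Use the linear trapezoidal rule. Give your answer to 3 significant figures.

Trapezoidal AUC_0→8.5:
  [0→0.5]: (0.0+65.0)/2 × 0.5 = 16.25
  [0.5→0.75]: (65.0+89.1)/2 × 0.25 = 19.2625
  [0.75→3.75]: (89.1+157.8)/2 × 3 = 370.35
  [3.75→4]: (157.8+155.1)/2 × 0.25 = 39.1125
  [4→4.5]: (155.1+148.3)/2 × 0.5 = 75.85
  [4.5→8.5]: (148.3+82.9)/2 × 4 = 462.4
  Sum = 983.225 µg/L·h

AUC = 983 µg/L·h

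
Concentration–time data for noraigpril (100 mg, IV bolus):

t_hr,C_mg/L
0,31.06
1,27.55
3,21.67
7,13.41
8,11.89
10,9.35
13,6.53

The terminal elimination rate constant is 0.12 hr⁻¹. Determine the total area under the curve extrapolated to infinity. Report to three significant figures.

AUC = 261 mg/L·hr

Trapezoidal AUC_0→13:
  [0→1]: (31.06+27.55)/2 × 1 = 29.305
  [1→3]: (27.55+21.67)/2 × 2 = 49.22
  [3→7]: (21.67+13.41)/2 × 4 = 70.16
  [7→8]: (13.41+11.89)/2 × 1 = 12.65
  [8→10]: (11.89+9.35)/2 × 2 = 21.24
  [10→13]: (9.35+6.53)/2 × 3 = 23.82
  Sum = 206.395 mg/L·hr
Extrapolated tail: C_last / k_e = 6.53 / 0.12 = 54.417
AUC_0→∞ = 206.395 + 54.417 = 260.812 mg/L·hr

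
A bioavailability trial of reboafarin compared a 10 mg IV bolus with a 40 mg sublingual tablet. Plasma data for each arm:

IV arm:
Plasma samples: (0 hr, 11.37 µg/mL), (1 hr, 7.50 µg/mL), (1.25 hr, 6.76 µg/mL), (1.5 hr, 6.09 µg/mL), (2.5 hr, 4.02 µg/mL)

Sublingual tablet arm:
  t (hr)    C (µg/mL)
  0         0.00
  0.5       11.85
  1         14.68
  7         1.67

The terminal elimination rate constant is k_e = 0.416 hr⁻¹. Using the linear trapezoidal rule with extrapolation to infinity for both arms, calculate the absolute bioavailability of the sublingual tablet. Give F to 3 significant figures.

Trapezoidal AUC_0→2.5 (IV):
  [0→1]: (11.37+7.50)/2 × 1 = 9.435
  [1→1.25]: (7.50+6.76)/2 × 0.25 = 1.7825
  [1.25→1.5]: (6.76+6.09)/2 × 0.25 = 1.60625
  [1.5→2.5]: (6.09+4.02)/2 × 1 = 5.055
  Sum = 17.87875 µg/mL·hr
IV tail: 4.02/0.416 = 9.663; AUC_iv,0→∞ = 17.87875 + 9.663 = 27.54175 µg/mL·hr
Trapezoidal AUC_0→7 (sublingual tablet):
  [0→0.5]: (0.00+11.85)/2 × 0.5 = 2.9625
  [0.5→1]: (11.85+14.68)/2 × 0.5 = 6.6325
  [1→7]: (14.68+1.67)/2 × 6 = 49.05
  Sum = 58.645 µg/mL·hr
sublingual tablet tail: 1.67/0.416 = 4.014; AUC_ev,0→∞ = 58.645 + 4.014 = 62.659 µg/mL·hr
F = (AUC_ev/D_ev)/(AUC_iv/D_iv) = (62.659/40)/(27.54175/10) = 1.566475/2.754175 = 0.5688

F = 0.569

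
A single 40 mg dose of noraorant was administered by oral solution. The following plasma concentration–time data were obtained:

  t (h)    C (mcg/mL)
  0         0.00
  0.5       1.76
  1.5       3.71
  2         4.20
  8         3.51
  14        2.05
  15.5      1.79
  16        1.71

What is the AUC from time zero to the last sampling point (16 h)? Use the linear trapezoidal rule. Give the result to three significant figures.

AUC = 48.7 mcg/mL·h

Trapezoidal AUC_0→16:
  [0→0.5]: (0.00+1.76)/2 × 0.5 = 0.44
  [0.5→1.5]: (1.76+3.71)/2 × 1 = 2.735
  [1.5→2]: (3.71+4.20)/2 × 0.5 = 1.9775
  [2→8]: (4.20+3.51)/2 × 6 = 23.13
  [8→14]: (3.51+2.05)/2 × 6 = 16.68
  [14→15.5]: (2.05+1.79)/2 × 1.5 = 2.88
  [15.5→16]: (1.79+1.71)/2 × 0.5 = 0.875
  Sum = 48.7175 mcg/mL·h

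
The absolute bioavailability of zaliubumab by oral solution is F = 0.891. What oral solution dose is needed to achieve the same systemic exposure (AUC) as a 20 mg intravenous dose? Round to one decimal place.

For equal systemic exposure: F × D_ev = D_iv
D_ev = D_iv / F = 20 / 0.891 = 22.4467 mg

D_oral = 22.4 mg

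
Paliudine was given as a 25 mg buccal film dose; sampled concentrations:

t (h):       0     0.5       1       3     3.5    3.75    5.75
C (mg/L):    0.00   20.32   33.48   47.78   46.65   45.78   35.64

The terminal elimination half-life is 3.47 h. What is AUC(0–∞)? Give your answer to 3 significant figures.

AUC = 395 mg/L·h

Trapezoidal AUC_0→5.75:
  [0→0.5]: (0.00+20.32)/2 × 0.5 = 5.08
  [0.5→1]: (20.32+33.48)/2 × 0.5 = 13.45
  [1→3]: (33.48+47.78)/2 × 2 = 81.26
  [3→3.5]: (47.78+46.65)/2 × 0.5 = 23.6075
  [3.5→3.75]: (46.65+45.78)/2 × 0.25 = 11.55375
  [3.75→5.75]: (45.78+35.64)/2 × 2 = 81.42
  Sum = 216.37125 mg/L·h
k_e = ln2 / t½ = 0.693147 / 3.47 = 0.1998 h^-1
Extrapolated tail: C_last / k_e = 35.64 / 0.1998 = 178.378
AUC_0→∞ = 216.37125 + 178.378 = 394.74925 mg/L·h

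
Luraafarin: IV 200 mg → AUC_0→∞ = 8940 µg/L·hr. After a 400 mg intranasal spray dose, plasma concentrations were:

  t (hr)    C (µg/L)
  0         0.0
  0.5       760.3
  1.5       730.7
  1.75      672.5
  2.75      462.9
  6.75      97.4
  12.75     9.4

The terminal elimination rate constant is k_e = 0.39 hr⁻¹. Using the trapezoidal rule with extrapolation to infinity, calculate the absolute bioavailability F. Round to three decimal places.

Trapezoidal AUC_0→12.75 (intranasal spray):
  [0→0.5]: (0.0+760.3)/2 × 0.5 = 190.075
  [0.5→1.5]: (760.3+730.7)/2 × 1 = 745.5
  [1.5→1.75]: (730.7+672.5)/2 × 0.25 = 175.4
  [1.75→2.75]: (672.5+462.9)/2 × 1 = 567.7
  [2.75→6.75]: (462.9+97.4)/2 × 4 = 1120.6
  [6.75→12.75]: (97.4+9.4)/2 × 6 = 320.4
  Sum = 3119.675 µg/L·hr
Tail: C_last/k_e = 9.4/0.39 = 24.103
AUC_0→∞ (intranasal spray) = 3119.675 + 24.103 = 3143.778 µg/L·hr
F = (AUC_ev/D_ev)/(AUC_iv/D_iv) = (3143.778/400)/(8940/200) = 7.859445/44.7 = 0.1758

F = 0.176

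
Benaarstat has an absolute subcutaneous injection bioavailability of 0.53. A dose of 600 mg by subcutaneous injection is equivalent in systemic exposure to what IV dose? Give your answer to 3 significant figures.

D_iv = 318 mg

Systemic exposure from an extravascular dose = F × D_ev, so the equivalent IV dose is F × D_ev.
D_iv = F × D_ev = 0.53 × 600 = 318 mg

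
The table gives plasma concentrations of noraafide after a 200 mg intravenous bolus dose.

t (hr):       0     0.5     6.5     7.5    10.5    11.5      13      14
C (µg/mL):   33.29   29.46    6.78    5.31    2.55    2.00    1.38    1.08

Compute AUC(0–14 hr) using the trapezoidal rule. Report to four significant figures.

AUC = 148.3 µg/mL·hr

Trapezoidal AUC_0→14:
  [0→0.5]: (33.29+29.46)/2 × 0.5 = 15.6875
  [0.5→6.5]: (29.46+6.78)/2 × 6 = 108.72
  [6.5→7.5]: (6.78+5.31)/2 × 1 = 6.045
  [7.5→10.5]: (5.31+2.55)/2 × 3 = 11.79
  [10.5→11.5]: (2.55+2.00)/2 × 1 = 2.275
  [11.5→13]: (2.00+1.38)/2 × 1.5 = 2.535
  [13→14]: (1.38+1.08)/2 × 1 = 1.23
  Sum = 148.2825 µg/mL·hr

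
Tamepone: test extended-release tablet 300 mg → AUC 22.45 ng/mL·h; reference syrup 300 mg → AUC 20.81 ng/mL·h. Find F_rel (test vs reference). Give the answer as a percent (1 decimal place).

F_rel = (AUC_test/D_test) / (AUC_ref/D_ref)
      = (22.45/300) / (20.81/300)
      = 0.0748333 / 0.0693667 = 1.0788 = 107.88%

F_rel = 107.9%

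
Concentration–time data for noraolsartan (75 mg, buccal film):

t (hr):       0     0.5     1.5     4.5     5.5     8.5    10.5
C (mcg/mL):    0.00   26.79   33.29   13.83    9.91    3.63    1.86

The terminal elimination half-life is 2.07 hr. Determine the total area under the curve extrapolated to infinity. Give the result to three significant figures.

Trapezoidal AUC_0→10.5:
  [0→0.5]: (0.00+26.79)/2 × 0.5 = 6.6975
  [0.5→1.5]: (26.79+33.29)/2 × 1 = 30.04
  [1.5→4.5]: (33.29+13.83)/2 × 3 = 70.68
  [4.5→5.5]: (13.83+9.91)/2 × 1 = 11.87
  [5.5→8.5]: (9.91+3.63)/2 × 3 = 20.31
  [8.5→10.5]: (3.63+1.86)/2 × 2 = 5.49
  Sum = 145.0875 mcg/mL·hr
k_e = ln2 / t½ = 0.693147 / 2.07 = 0.3349 hr^-1
Extrapolated tail: C_last / k_e = 1.86 / 0.3349 = 5.554
AUC_0→∞ = 145.0875 + 5.554 = 150.6415 mcg/mL·hr

AUC = 151 mcg/mL·hr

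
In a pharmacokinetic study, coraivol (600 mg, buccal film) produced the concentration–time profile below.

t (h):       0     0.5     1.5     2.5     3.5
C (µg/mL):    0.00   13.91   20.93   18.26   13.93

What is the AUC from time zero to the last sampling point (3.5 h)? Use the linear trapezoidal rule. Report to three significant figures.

AUC = 56.6 µg/mL·h

Trapezoidal AUC_0→3.5:
  [0→0.5]: (0.00+13.91)/2 × 0.5 = 3.4775
  [0.5→1.5]: (13.91+20.93)/2 × 1 = 17.42
  [1.5→2.5]: (20.93+18.26)/2 × 1 = 19.595
  [2.5→3.5]: (18.26+13.93)/2 × 1 = 16.095
  Sum = 56.5875 µg/mL·h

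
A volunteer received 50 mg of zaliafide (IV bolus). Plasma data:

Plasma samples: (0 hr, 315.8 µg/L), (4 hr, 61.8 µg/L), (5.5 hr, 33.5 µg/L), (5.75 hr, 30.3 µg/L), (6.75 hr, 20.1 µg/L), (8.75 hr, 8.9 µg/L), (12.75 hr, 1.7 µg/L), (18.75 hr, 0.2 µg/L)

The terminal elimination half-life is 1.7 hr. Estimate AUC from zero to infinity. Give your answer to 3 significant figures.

Trapezoidal AUC_0→18.75:
  [0→4]: (315.8+61.8)/2 × 4 = 755.2
  [4→5.5]: (61.8+33.5)/2 × 1.5 = 71.475
  [5.5→5.75]: (33.5+30.3)/2 × 0.25 = 7.975
  [5.75→6.75]: (30.3+20.1)/2 × 1 = 25.2
  [6.75→8.75]: (20.1+8.9)/2 × 2 = 29.0
  [8.75→12.75]: (8.9+1.7)/2 × 4 = 21.2
  [12.75→18.75]: (1.7+0.2)/2 × 6 = 5.7
  Sum = 915.75 µg/L·hr
k_e = ln2 / t½ = 0.693147 / 1.7 = 0.4077 hr^-1
Extrapolated tail: C_last / k_e = 0.2 / 0.4077 = 0.491
AUC_0→∞ = 915.75 + 0.491 = 916.241 µg/L·hr

AUC = 916 µg/L·hr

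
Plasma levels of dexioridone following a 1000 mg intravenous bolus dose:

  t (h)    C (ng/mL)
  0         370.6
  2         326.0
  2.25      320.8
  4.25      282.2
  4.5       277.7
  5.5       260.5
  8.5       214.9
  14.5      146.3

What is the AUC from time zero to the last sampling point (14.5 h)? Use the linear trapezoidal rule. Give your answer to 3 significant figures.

AUC = 3520 ng/mL·h

Trapezoidal AUC_0→14.5:
  [0→2]: (370.6+326.0)/2 × 2 = 696.6
  [2→2.25]: (326.0+320.8)/2 × 0.25 = 80.85
  [2.25→4.25]: (320.8+282.2)/2 × 2 = 603.0
  [4.25→4.5]: (282.2+277.7)/2 × 0.25 = 69.9875
  [4.5→5.5]: (277.7+260.5)/2 × 1 = 269.1
  [5.5→8.5]: (260.5+214.9)/2 × 3 = 713.1
  [8.5→14.5]: (214.9+146.3)/2 × 6 = 1083.6
  Sum = 3516.2375 ng/mL·h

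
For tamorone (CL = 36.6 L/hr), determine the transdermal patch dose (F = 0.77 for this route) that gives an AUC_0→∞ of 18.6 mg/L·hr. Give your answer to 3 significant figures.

Dose = 884 mg

Dose = CL × AUC_0→∞ / F
     = 36.6 × 18.6 / 0.77 = 884.104 mg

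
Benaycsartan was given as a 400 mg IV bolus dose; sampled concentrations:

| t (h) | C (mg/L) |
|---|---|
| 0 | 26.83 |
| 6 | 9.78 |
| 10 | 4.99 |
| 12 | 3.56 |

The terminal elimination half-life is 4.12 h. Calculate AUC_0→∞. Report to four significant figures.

Trapezoidal AUC_0→12:
  [0→6]: (26.83+9.78)/2 × 6 = 109.83
  [6→10]: (9.78+4.99)/2 × 4 = 29.54
  [10→12]: (4.99+3.56)/2 × 2 = 8.55
  Sum = 147.92 mg/L·h
k_e = ln2 / t½ = 0.693147 / 4.12 = 0.1682 h^-1
Extrapolated tail: C_last / k_e = 3.56 / 0.1682 = 21.165
AUC_0→∞ = 147.92 + 21.165 = 169.085 mg/L·h

AUC = 169.1 mg/L·h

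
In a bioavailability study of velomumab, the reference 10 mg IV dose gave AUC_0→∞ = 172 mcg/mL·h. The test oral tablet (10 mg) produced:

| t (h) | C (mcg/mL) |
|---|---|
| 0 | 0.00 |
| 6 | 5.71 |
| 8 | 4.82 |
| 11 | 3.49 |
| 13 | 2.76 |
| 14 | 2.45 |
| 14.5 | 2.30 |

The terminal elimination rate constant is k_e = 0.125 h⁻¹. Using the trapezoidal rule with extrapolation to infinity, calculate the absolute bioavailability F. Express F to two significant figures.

Trapezoidal AUC_0→14.5 (oral tablet):
  [0→6]: (0.00+5.71)/2 × 6 = 17.13
  [6→8]: (5.71+4.82)/2 × 2 = 10.53
  [8→11]: (4.82+3.49)/2 × 3 = 12.465
  [11→13]: (3.49+2.76)/2 × 2 = 6.25
  [13→14]: (2.76+2.45)/2 × 1 = 2.605
  [14→14.5]: (2.45+2.30)/2 × 0.5 = 1.1875
  Sum = 50.1675 mcg/mL·h
Tail: C_last/k_e = 2.30/0.125 = 18.400
AUC_0→∞ (oral tablet) = 50.1675 + 18.400 = 68.5675 mcg/mL·h
F = (AUC_ev/D_ev)/(AUC_iv/D_iv) = (68.5675/10)/(172/10) = 6.85675/17.2 = 0.3986

F = 0.40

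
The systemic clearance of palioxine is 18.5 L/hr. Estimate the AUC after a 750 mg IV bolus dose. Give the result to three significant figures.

AUC_0→∞ = Dose_iv / CL
        = 750 / 18.5 = 40.5405 mg/L·hr

AUC = 40.5 mg/L·hr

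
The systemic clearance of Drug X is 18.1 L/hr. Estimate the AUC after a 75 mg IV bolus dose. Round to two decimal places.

AUC = 4.14 mg/L·hr

AUC_0→∞ = Dose_iv / CL
        = 75 / 18.1 = 4.14365 mg/L·hr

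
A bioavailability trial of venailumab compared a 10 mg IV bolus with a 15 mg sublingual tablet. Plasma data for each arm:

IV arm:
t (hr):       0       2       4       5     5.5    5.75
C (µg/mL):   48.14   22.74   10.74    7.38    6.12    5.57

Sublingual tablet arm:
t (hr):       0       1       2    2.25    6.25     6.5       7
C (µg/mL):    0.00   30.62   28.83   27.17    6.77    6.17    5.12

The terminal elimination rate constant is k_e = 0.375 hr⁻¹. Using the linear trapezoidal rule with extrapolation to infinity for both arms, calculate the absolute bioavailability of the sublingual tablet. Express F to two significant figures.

F = 0.69

Trapezoidal AUC_0→5.75 (IV):
  [0→2]: (48.14+22.74)/2 × 2 = 70.88
  [2→4]: (22.74+10.74)/2 × 2 = 33.48
  [4→5]: (10.74+7.38)/2 × 1 = 9.06
  [5→5.5]: (7.38+6.12)/2 × 0.5 = 3.375
  [5.5→5.75]: (6.12+5.57)/2 × 0.25 = 1.46125
  Sum = 118.25625 µg/mL·hr
IV tail: 5.57/0.375 = 14.853; AUC_iv,0→∞ = 118.25625 + 14.853 = 133.10925 µg/mL·hr
Trapezoidal AUC_0→7 (sublingual tablet):
  [0→1]: (0.00+30.62)/2 × 1 = 15.31
  [1→2]: (30.62+28.83)/2 × 1 = 29.725
  [2→2.25]: (28.83+27.17)/2 × 0.25 = 7.0
  [2.25→6.25]: (27.17+6.77)/2 × 4 = 67.88
  [6.25→6.5]: (6.77+6.17)/2 × 0.25 = 1.6175
  [6.5→7]: (6.17+5.12)/2 × 0.5 = 2.8225
  Sum = 124.355 µg/mL·hr
sublingual tablet tail: 5.12/0.375 = 13.653; AUC_ev,0→∞ = 124.355 + 13.653 = 138.008 µg/mL·hr
F = (AUC_ev/D_ev)/(AUC_iv/D_iv) = (138.008/15)/(133.10925/10) = 9.20053/13.310925 = 0.6912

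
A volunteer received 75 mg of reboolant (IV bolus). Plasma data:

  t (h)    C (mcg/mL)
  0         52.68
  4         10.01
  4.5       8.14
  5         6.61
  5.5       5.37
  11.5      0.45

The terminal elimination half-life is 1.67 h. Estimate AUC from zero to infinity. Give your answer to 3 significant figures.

AUC = 155 mcg/mL·h

Trapezoidal AUC_0→11.5:
  [0→4]: (52.68+10.01)/2 × 4 = 125.38
  [4→4.5]: (10.01+8.14)/2 × 0.5 = 4.5375
  [4.5→5]: (8.14+6.61)/2 × 0.5 = 3.6875
  [5→5.5]: (6.61+5.37)/2 × 0.5 = 2.995
  [5.5→11.5]: (5.37+0.45)/2 × 6 = 17.46
  Sum = 154.06 mcg/mL·h
k_e = ln2 / t½ = 0.693147 / 1.67 = 0.4151 h^-1
Extrapolated tail: C_last / k_e = 0.45 / 0.4151 = 1.084
AUC_0→∞ = 154.06 + 1.084 = 155.144 mcg/mL·h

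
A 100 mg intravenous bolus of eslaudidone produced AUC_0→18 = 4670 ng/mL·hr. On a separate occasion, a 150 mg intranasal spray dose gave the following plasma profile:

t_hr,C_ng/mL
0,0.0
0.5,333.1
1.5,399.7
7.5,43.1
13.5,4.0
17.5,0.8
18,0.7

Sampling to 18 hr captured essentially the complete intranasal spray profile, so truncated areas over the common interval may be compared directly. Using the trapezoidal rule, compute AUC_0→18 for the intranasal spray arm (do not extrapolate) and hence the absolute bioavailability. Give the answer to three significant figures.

F = 0.275

Trapezoidal AUC_0→18 (intranasal spray):
  [0→0.5]: (0.0+333.1)/2 × 0.5 = 83.275
  [0.5→1.5]: (333.1+399.7)/2 × 1 = 366.4
  [1.5→7.5]: (399.7+43.1)/2 × 6 = 1328.4
  [7.5→13.5]: (43.1+4.0)/2 × 6 = 141.3
  [13.5→17.5]: (4.0+0.8)/2 × 4 = 9.6
  [17.5→18]: (0.8+0.7)/2 × 0.5 = 0.375
  Sum = 1929.35 ng/mL·hr
F = (AUC_ev/D_ev)/(AUC_iv/D_iv) = (1929.35/150)/(4670/100) = 12.8623/46.7 = 0.2754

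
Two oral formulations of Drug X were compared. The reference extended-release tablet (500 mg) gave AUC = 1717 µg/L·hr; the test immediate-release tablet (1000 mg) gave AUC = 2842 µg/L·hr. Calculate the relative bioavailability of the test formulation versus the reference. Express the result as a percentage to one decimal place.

F_rel = 82.8%

F_rel = (AUC_test/D_test) / (AUC_ref/D_ref)
      = (2842/1000) / (1717/500)
      = 2.842 / 3.434 = 0.8276 = 82.76%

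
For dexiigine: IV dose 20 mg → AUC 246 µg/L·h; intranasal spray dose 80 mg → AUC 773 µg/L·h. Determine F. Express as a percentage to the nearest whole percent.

F = 79%

F = (AUC_ev / D_ev) / (AUC_iv / D_iv)
  = (773/80) / (246/20)
  = 9.6625 / 12.3 = 0.7856
  = 78.56%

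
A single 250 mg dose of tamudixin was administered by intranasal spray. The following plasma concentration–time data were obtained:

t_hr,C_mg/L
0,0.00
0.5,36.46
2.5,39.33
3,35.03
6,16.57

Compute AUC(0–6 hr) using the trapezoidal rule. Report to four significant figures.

AUC = 180.9 mg/L·hr

Trapezoidal AUC_0→6:
  [0→0.5]: (0.00+36.46)/2 × 0.5 = 9.115
  [0.5→2.5]: (36.46+39.33)/2 × 2 = 75.79
  [2.5→3]: (39.33+35.03)/2 × 0.5 = 18.59
  [3→6]: (35.03+16.57)/2 × 3 = 77.4
  Sum = 180.895 mg/L·hr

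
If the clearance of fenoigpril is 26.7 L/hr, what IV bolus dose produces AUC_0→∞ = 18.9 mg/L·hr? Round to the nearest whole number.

Dose_iv = CL × AUC_0→∞
     = 26.7 × 18.9 = 504.63 mg

Dose = 505 mg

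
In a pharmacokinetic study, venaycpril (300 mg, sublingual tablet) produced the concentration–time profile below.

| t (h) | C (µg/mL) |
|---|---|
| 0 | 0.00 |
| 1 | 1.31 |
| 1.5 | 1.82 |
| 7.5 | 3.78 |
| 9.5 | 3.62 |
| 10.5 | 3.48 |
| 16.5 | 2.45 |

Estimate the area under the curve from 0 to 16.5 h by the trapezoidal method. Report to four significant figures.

AUC = 46.98 µg/mL·h

Trapezoidal AUC_0→16.5:
  [0→1]: (0.00+1.31)/2 × 1 = 0.655
  [1→1.5]: (1.31+1.82)/2 × 0.5 = 0.7825
  [1.5→7.5]: (1.82+3.78)/2 × 6 = 16.8
  [7.5→9.5]: (3.78+3.62)/2 × 2 = 7.4
  [9.5→10.5]: (3.62+3.48)/2 × 1 = 3.55
  [10.5→16.5]: (3.48+2.45)/2 × 6 = 17.79
  Sum = 46.9775 µg/mL·h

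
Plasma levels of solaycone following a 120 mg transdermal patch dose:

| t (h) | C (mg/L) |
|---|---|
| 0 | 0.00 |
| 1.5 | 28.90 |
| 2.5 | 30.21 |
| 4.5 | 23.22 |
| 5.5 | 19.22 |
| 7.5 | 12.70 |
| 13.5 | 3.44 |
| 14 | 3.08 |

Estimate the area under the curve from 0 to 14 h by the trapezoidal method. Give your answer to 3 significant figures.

Trapezoidal AUC_0→14:
  [0→1.5]: (0.00+28.90)/2 × 1.5 = 21.675
  [1.5→2.5]: (28.90+30.21)/2 × 1 = 29.555
  [2.5→4.5]: (30.21+23.22)/2 × 2 = 53.43
  [4.5→5.5]: (23.22+19.22)/2 × 1 = 21.22
  [5.5→7.5]: (19.22+12.70)/2 × 2 = 31.92
  [7.5→13.5]: (12.70+3.44)/2 × 6 = 48.42
  [13.5→14]: (3.44+3.08)/2 × 0.5 = 1.63
  Sum = 207.85 mg/L·h

AUC = 208 mg/L·h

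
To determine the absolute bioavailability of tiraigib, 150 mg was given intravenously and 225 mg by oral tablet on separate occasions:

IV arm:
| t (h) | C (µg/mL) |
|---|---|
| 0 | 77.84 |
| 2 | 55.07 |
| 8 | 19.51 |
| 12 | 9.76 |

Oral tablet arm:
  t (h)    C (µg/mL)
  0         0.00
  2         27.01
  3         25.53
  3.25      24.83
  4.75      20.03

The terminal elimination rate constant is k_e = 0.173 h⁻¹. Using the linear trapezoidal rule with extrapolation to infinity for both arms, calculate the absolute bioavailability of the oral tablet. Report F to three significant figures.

Trapezoidal AUC_0→12 (IV):
  [0→2]: (77.84+55.07)/2 × 2 = 132.91
  [2→8]: (55.07+19.51)/2 × 6 = 223.74
  [8→12]: (19.51+9.76)/2 × 4 = 58.54
  Sum = 415.19 µg/mL·h
IV tail: 9.76/0.173 = 56.416; AUC_iv,0→∞ = 415.19 + 56.416 = 471.606 µg/mL·h
Trapezoidal AUC_0→4.75 (oral tablet):
  [0→2]: (0.00+27.01)/2 × 2 = 27.01
  [2→3]: (27.01+25.53)/2 × 1 = 26.27
  [3→3.25]: (25.53+24.83)/2 × 0.25 = 6.295
  [3.25→4.75]: (24.83+20.03)/2 × 1.5 = 33.645
  Sum = 93.22 µg/mL·h
oral tablet tail: 20.03/0.173 = 115.780; AUC_ev,0→∞ = 93.22 + 115.780 = 209.0 µg/mL·h
F = (AUC_ev/D_ev)/(AUC_iv/D_iv) = (209.0/225)/(471.606/150) = 0.928889/3.14404 = 0.2954

F = 0.295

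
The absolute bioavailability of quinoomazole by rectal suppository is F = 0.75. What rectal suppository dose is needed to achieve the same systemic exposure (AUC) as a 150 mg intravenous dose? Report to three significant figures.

For equal systemic exposure: F × D_ev = D_iv
D_ev = D_iv / F = 150 / 0.75 = 200 mg

D_rectal = 200 mg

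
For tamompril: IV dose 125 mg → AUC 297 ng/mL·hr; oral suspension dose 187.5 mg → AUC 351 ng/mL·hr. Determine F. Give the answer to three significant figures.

F = 0.788

F = (AUC_ev / D_ev) / (AUC_iv / D_iv)
  = (351/187.5) / (297/125)
  = 1.872 / 2.376 = 0.7879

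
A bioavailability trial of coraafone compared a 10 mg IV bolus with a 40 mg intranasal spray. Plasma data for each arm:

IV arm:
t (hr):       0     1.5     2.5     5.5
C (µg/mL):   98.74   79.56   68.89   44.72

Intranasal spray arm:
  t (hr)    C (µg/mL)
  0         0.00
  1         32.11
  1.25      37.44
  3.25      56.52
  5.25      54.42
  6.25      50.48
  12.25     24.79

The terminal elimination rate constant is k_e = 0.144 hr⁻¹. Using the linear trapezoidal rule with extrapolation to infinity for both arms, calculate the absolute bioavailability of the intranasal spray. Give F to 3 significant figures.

Trapezoidal AUC_0→5.5 (IV):
  [0→1.5]: (98.74+79.56)/2 × 1.5 = 133.725
  [1.5→2.5]: (79.56+68.89)/2 × 1 = 74.225
  [2.5→5.5]: (68.89+44.72)/2 × 3 = 170.415
  Sum = 378.365 µg/mL·hr
IV tail: 44.72/0.144 = 310.556; AUC_iv,0→∞ = 378.365 + 310.556 = 688.921 µg/mL·hr
Trapezoidal AUC_0→12.25 (intranasal spray):
  [0→1]: (0.00+32.11)/2 × 1 = 16.055
  [1→1.25]: (32.11+37.44)/2 × 0.25 = 8.69375
  [1.25→3.25]: (37.44+56.52)/2 × 2 = 93.96
  [3.25→5.25]: (56.52+54.42)/2 × 2 = 110.94
  [5.25→6.25]: (54.42+50.48)/2 × 1 = 52.45
  [6.25→12.25]: (50.48+24.79)/2 × 6 = 225.81
  Sum = 507.90875 µg/mL·hr
intranasal spray tail: 24.79/0.144 = 172.153; AUC_ev,0→∞ = 507.90875 + 172.153 = 680.06175 µg/mL·hr
F = (AUC_ev/D_ev)/(AUC_iv/D_iv) = (680.06175/40)/(688.921/10) = 17.0015/68.8921 = 0.2468

F = 0.247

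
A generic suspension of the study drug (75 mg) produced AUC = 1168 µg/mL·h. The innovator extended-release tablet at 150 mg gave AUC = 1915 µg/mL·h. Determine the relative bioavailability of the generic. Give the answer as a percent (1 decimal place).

F_rel = (AUC_test/D_test) / (AUC_ref/D_ref)
      = (1168/75) / (1915/150)
      = 15.5733 / 12.7667 = 1.2198 = 121.98%

F_rel = 122.0%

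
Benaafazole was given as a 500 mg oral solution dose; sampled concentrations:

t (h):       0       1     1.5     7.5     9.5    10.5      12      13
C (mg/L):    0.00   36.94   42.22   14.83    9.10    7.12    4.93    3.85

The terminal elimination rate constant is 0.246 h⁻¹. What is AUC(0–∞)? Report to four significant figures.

Trapezoidal AUC_0→13:
  [0→1]: (0.00+36.94)/2 × 1 = 18.47
  [1→1.5]: (36.94+42.22)/2 × 0.5 = 19.79
  [1.5→7.5]: (42.22+14.83)/2 × 6 = 171.15
  [7.5→9.5]: (14.83+9.10)/2 × 2 = 23.93
  [9.5→10.5]: (9.10+7.12)/2 × 1 = 8.11
  [10.5→12]: (7.12+4.93)/2 × 1.5 = 9.0375
  [12→13]: (4.93+3.85)/2 × 1 = 4.39
  Sum = 254.8775 mg/L·h
Extrapolated tail: C_last / k_e = 3.85 / 0.246 = 15.650
AUC_0→∞ = 254.8775 + 15.650 = 270.5275 mg/L·h

AUC = 270.5 mg/L·h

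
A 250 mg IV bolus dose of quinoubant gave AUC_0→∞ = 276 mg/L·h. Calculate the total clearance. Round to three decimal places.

CL = 0.906 L/h

CL = Dose_iv / AUC_0→∞
   = 250 / 276 = 0.905797 L/h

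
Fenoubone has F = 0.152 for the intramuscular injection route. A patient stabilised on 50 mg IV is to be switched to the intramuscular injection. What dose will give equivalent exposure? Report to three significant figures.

For equal systemic exposure: F × D_ev = D_iv
D_ev = D_iv / F = 50 / 0.152 = 328.947 mg

D_intramuscular = 329 mg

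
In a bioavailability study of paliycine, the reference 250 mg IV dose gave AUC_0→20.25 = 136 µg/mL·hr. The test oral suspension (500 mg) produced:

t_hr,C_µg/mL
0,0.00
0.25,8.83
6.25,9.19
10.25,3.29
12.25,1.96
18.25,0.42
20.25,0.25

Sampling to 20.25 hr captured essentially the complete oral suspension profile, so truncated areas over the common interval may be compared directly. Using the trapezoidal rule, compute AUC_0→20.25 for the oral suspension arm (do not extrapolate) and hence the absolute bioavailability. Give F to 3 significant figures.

Trapezoidal AUC_0→20.25 (oral suspension):
  [0→0.25]: (0.00+8.83)/2 × 0.25 = 1.10375
  [0.25→6.25]: (8.83+9.19)/2 × 6 = 54.06
  [6.25→10.25]: (9.19+3.29)/2 × 4 = 24.96
  [10.25→12.25]: (3.29+1.96)/2 × 2 = 5.25
  [12.25→18.25]: (1.96+0.42)/2 × 6 = 7.14
  [18.25→20.25]: (0.42+0.25)/2 × 2 = 0.67
  Sum = 93.18375 µg/mL·hr
F = (AUC_ev/D_ev)/(AUC_iv/D_iv) = (93.18375/500)/(136/250) = 0.1863675/0.544 = 0.3426

F = 0.343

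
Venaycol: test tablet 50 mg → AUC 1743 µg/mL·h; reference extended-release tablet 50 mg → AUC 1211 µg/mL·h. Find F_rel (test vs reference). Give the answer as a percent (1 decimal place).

F_rel = 143.9%

F_rel = (AUC_test/D_test) / (AUC_ref/D_ref)
      = (1743/50) / (1211/50)
      = 34.86 / 24.22 = 1.4393 = 143.93%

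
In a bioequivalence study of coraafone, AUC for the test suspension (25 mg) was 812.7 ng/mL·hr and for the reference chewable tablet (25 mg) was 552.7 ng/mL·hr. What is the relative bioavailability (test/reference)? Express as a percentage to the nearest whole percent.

F_rel = 147%

F_rel = (AUC_test/D_test) / (AUC_ref/D_ref)
      = (812.7/25) / (552.7/25)
      = 32.508 / 22.108 = 1.4704 = 147.04%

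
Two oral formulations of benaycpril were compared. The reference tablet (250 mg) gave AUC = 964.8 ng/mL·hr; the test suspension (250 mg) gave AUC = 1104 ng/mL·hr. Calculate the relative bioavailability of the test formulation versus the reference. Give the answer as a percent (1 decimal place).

F_rel = (AUC_test/D_test) / (AUC_ref/D_ref)
      = (1104/250) / (964.8/250)
      = 4.416 / 3.8592 = 1.1443 = 114.43%

F_rel = 114.4%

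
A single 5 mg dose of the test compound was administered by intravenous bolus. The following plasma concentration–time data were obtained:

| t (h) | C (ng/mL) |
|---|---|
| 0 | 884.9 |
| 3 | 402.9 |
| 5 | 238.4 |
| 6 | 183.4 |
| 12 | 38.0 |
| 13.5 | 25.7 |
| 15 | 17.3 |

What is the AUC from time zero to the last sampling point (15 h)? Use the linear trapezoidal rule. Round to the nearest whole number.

Trapezoidal AUC_0→15:
  [0→3]: (884.9+402.9)/2 × 3 = 1931.7
  [3→5]: (402.9+238.4)/2 × 2 = 641.3
  [5→6]: (238.4+183.4)/2 × 1 = 210.9
  [6→12]: (183.4+38.0)/2 × 6 = 664.2
  [12→13.5]: (38.0+25.7)/2 × 1.5 = 47.775
  [13.5→15]: (25.7+17.3)/2 × 1.5 = 32.25
  Sum = 3528.125 ng/mL·h

AUC = 3528 ng/mL·h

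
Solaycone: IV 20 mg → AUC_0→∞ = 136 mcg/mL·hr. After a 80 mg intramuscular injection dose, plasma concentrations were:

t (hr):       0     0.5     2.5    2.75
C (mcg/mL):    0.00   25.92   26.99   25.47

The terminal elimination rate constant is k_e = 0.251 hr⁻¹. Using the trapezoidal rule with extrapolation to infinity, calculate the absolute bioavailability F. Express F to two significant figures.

F = 0.31

Trapezoidal AUC_0→2.75 (intramuscular injection):
  [0→0.5]: (0.00+25.92)/2 × 0.5 = 6.48
  [0.5→2.5]: (25.92+26.99)/2 × 2 = 52.91
  [2.5→2.75]: (26.99+25.47)/2 × 0.25 = 6.5575
  Sum = 65.9475 mcg/mL·hr
Tail: C_last/k_e = 25.47/0.251 = 101.474
AUC_0→∞ (intramuscular injection) = 65.9475 + 101.474 = 167.4215 mcg/mL·hr
F = (AUC_ev/D_ev)/(AUC_iv/D_iv) = (167.4215/80)/(136/20) = 2.09277/6.8 = 0.3078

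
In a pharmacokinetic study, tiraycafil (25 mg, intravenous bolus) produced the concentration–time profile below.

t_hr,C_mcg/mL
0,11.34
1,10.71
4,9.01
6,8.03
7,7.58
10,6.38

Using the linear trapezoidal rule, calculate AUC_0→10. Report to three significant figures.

AUC = 86.4 mcg/mL·hr

Trapezoidal AUC_0→10:
  [0→1]: (11.34+10.71)/2 × 1 = 11.025
  [1→4]: (10.71+9.01)/2 × 3 = 29.58
  [4→6]: (9.01+8.03)/2 × 2 = 17.04
  [6→7]: (8.03+7.58)/2 × 1 = 7.805
  [7→10]: (7.58+6.38)/2 × 3 = 20.94
  Sum = 86.39 mcg/mL·hr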